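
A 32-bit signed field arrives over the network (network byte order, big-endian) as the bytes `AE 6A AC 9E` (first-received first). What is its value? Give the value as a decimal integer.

Big-endian stores the most-significant byte at the lowest address.
The bytes are already most-significant first: 0xAE6AAC9E.
Top bit is set, so as a signed 32-bit value this is 0xAE6AAC9E − 2^32 = -1368740706.

-1368740706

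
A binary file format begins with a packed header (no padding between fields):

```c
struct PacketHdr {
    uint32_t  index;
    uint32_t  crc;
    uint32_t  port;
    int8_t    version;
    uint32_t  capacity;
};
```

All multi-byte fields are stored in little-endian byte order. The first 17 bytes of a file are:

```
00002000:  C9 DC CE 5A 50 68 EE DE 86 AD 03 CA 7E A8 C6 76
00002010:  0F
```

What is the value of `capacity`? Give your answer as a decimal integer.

259442344

`capacity` follows `index` (4 B), `crc` (4 B), `port` (4 B), `version` (1 B), so it starts at offset 4 + 4 + 4 + 1 = 13 and occupies 4 bytes.
Bytes at offsets 13..16: A8 C6 76 0F.
Little-endian: lowest address holds the least-significant byte.
Reassemble most-significant byte first: 0F 76 C6 A8 → 0x0F76C6A8.
0x0F76C6A8 = 259442344.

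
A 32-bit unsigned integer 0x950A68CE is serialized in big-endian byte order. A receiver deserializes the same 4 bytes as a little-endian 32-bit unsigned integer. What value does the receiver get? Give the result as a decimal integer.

3462924949

Stored big-endian, the bytes at ascending addresses are 95 0A 68 CE.
Read back as little-endian, the first byte is least significant, giving 0xCE680A95.
0xCE680A95 = 3462924949.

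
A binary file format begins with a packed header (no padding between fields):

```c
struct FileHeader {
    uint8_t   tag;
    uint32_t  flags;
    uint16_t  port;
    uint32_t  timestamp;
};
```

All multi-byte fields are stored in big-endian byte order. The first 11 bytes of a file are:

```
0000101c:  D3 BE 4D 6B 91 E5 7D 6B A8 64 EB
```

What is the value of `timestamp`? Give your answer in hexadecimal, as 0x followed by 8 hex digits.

`timestamp` follows `tag` (1 B), `flags` (4 B), `port` (2 B), so it starts at offset 1 + 4 + 2 = 7 and occupies 4 bytes.
Bytes at offsets 7..10: 6B A8 64 EB.
In big-endian order the high byte comes first in memory.
The bytes are already most-significant first: 0x6BA864EB.

0x6BA864EB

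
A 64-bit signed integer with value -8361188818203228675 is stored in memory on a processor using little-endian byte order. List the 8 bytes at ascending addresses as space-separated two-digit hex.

Two's complement of -8361188818203228675 in 64 bits: 8361188818203228675 = 0x7408E8EE40F8BA03; invert → 0x8BF71711BF0745FC; add 1 → 0x8BF71711BF0745FD.
Split into bytes (most-significant first): 8B F7 17 11 BF 07 45 FD.
Little-endian stores the least-significant byte at the lowest address.
So at ascending addresses the bytes are FD 45 07 BF 11 17 F7 8B.

FD 45 07 BF 11 17 F7 8B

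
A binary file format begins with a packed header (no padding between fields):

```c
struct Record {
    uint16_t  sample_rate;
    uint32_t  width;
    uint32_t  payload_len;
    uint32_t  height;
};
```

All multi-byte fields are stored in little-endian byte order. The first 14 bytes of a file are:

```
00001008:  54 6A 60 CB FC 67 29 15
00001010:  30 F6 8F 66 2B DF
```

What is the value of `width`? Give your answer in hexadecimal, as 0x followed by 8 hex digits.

`width` follows `sample_rate` (2 bytes), so it starts at byte offset 2 and occupies 4 bytes.
Bytes at offsets 2..5: 60 CB FC 67.
In little-endian order the low byte comes first in memory.
Reassemble most-significant byte first: 67 FC CB 60 → 0x67FCCB60.

0x67FCCB60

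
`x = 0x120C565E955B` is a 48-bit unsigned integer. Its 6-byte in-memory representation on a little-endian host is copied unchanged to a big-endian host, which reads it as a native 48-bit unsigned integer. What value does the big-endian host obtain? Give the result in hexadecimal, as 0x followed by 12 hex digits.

Stored little-endian, the bytes at ascending addresses are 5B 95 5E 56 0C 12.
Read back as big-endian, the last byte is least significant, giving 0x5B955E560C12.

0x5B955E560C12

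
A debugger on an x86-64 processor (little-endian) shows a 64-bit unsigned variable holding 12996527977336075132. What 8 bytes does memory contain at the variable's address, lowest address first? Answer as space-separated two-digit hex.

12996527977336075132 in hexadecimal, padded to 64 bits, is 0xB45CF1563A8AF37C.
Split into bytes (most-significant first): B4 5C F1 56 3A 8A F3 7C.
Little-endian: lowest address holds the least-significant byte.
So at ascending addresses the bytes are 7C F3 8A 3A 56 F1 5C B4.

7C F3 8A 3A 56 F1 5C B4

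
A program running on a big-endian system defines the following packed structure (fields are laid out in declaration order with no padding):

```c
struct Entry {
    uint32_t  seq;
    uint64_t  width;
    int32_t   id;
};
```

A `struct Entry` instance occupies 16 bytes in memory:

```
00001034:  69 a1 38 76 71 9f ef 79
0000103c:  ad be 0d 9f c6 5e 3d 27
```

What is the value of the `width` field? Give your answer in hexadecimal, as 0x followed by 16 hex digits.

`width` follows `seq` (4 bytes), so it starts at byte offset 4 and occupies 8 bytes.
Bytes at offsets 4..11: 71 9F EF 79 AD BE 0D 9F.
In big-endian order the high byte comes first in memory.
The bytes are already most-significant first: 0x719FEF79ADBE0D9F.

0x719FEF79ADBE0D9F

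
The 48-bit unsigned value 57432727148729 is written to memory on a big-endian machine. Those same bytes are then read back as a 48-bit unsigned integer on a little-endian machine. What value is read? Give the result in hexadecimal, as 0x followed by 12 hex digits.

0xB9D84C193C34

57432727148729 in 48-bit hexadecimal is 0x343C194CD8B9.
Stored big-endian, the bytes at ascending addresses are 34 3C 19 4C D8 B9.
Read back as little-endian, the first byte is least significant, giving 0xB9D84C193C34.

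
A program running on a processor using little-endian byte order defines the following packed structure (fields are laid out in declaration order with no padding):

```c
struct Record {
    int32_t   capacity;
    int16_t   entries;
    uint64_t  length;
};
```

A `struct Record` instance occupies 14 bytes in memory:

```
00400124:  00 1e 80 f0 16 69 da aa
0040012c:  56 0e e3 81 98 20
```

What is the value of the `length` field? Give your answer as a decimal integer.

`length` follows `capacity` (4 B), `entries` (2 B), so it starts at offset 4 + 2 = 6 and occupies 8 bytes.
Bytes at offsets 6..13: DA AA 56 0E E3 81 98 20.
Little-endian: lowest address holds the least-significant byte.
Reassemble most-significant byte first: 20 98 81 E3 0E 56 AA DA → 0x209881E30E56AADA.
0x209881E30E56AADA = 2348770017871833818.

2348770017871833818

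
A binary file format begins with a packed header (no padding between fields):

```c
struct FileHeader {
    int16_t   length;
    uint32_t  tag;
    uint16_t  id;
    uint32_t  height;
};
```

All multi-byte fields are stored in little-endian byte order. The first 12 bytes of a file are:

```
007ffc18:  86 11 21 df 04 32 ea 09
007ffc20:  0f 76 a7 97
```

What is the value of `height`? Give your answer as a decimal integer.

`height` follows `length` (2 B), `tag` (4 B), `id` (2 B), so it starts at offset 2 + 4 + 2 = 8 and occupies 4 bytes.
Bytes at offsets 8..11: 0F 76 A7 97.
In little-endian order the low byte comes first in memory.
Reassemble most-significant byte first: 97 A7 76 0F → 0x97A7760F.
0x97A7760F = 2544334351.

2544334351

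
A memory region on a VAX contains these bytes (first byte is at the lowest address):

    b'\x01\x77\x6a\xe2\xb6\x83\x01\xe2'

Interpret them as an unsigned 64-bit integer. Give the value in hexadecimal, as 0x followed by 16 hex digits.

In little-endian order the low byte comes first in memory.
Reassemble most-significant byte first: E2 01 83 B6 E2 6A 77 01 → 0xE20183B6E26A7701.

0xE20183B6E26A7701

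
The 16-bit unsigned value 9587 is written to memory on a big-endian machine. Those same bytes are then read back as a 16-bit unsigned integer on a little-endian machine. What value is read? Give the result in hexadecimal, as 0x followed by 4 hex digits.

0x7325

9587 in 16-bit hexadecimal is 0x2573.
Stored big-endian, the bytes at ascending addresses are 25 73.
Read back as little-endian, the first byte is least significant, giving 0x7325.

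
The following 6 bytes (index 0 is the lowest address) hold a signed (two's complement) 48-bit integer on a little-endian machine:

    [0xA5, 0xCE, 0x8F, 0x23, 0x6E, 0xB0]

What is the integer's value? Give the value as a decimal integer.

-87487887192411

Little-endian: lowest address holds the least-significant byte.
Reassemble most-significant byte first: B0 6E 23 8F CE A5 → 0xB06E238FCEA5.
Top bit is set, so as a signed 48-bit value this is 0xB06E238FCEA5 − 2^48 = -87487887192411.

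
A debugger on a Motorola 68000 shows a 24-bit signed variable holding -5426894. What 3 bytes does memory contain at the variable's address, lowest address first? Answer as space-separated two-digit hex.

Two's complement of -5426894 in 24 bits: 5426894 = 0x52CECE; invert → 0xAD3131; add 1 → 0xAD3132.
Split into bytes (most-significant first): AD 31 32.
Big-endian stores the most-significant byte at the lowest address.
So the memory order matches the most-significant-first order: AD 31 32.

AD 31 32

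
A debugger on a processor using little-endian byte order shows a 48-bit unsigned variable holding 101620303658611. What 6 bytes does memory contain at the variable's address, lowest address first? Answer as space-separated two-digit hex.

101620303658611 in hexadecimal, padded to 48 bits, is 0x5C6C5219FE73.
Split into bytes (most-significant first): 5C 6C 52 19 FE 73.
Little-endian stores the least-significant byte at the lowest address.
So at ascending addresses the bytes are 73 FE 19 52 6C 5C.

73 FE 19 52 6C 5C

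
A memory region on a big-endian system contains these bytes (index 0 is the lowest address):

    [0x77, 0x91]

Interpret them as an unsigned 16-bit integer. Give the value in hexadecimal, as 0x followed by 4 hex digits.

Big-endian stores the most-significant byte at the lowest address.
The bytes are already most-significant first: 0x7791.

0x7791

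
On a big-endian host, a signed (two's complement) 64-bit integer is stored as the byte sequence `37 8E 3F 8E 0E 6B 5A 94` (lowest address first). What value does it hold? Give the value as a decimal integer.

Big-endian stores the most-significant byte at the lowest address.
The bytes are already most-significant first: 0x378E3F8E0E6B5A94.
0x378E3F8E0E6B5A94 = 4003206998138772116.

4003206998138772116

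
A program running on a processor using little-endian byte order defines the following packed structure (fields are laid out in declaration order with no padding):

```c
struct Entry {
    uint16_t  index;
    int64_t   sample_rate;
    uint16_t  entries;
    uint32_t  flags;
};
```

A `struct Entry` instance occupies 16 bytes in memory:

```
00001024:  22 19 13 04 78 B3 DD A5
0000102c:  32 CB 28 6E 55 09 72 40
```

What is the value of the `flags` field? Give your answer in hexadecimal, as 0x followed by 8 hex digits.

`flags` follows `index` (2 B), `sample_rate` (8 B), `entries` (2 B), so it starts at offset 2 + 8 + 2 = 12 and occupies 4 bytes.
Bytes at offsets 12..15: 55 09 72 40.
Little-endian stores the least-significant byte at the lowest address.
Reassemble most-significant byte first: 40 72 09 55 → 0x40720955.

0x40720955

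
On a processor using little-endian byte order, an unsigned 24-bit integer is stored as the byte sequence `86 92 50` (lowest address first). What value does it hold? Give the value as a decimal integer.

5280390

In little-endian order the low byte comes first in memory.
Reassemble most-significant byte first: 50 92 86 → 0x509286.
0x509286 = 5280390.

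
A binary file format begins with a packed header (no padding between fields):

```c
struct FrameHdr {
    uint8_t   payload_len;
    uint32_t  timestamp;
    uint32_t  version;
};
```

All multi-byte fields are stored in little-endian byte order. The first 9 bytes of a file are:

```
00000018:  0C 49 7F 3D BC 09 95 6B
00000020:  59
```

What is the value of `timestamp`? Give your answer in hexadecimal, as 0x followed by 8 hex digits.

0xBC3D7F49

`timestamp` follows `payload_len` (1 byte), so it starts at byte offset 1 and occupies 4 bytes.
Bytes at offsets 1..4: 49 7F 3D BC.
In little-endian order the low byte comes first in memory.
Reassemble most-significant byte first: BC 3D 7F 49 → 0xBC3D7F49.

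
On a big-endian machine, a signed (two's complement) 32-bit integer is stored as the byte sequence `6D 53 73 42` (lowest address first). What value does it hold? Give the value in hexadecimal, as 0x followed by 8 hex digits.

In big-endian order the high byte comes first in memory.
The bytes are already most-significant first: 0x6D537342.

0x6D537342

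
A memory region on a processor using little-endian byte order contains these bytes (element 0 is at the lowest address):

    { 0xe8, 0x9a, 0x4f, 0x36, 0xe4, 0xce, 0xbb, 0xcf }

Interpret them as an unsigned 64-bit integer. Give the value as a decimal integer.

Little-endian stores the least-significant byte at the lowest address.
Reassemble most-significant byte first: CF BB CE E4 36 4F 9A E8 → 0xCFBBCEE4364F9AE8.
0xCFBBCEE4364F9AE8 = 14968785266055027432.

14968785266055027432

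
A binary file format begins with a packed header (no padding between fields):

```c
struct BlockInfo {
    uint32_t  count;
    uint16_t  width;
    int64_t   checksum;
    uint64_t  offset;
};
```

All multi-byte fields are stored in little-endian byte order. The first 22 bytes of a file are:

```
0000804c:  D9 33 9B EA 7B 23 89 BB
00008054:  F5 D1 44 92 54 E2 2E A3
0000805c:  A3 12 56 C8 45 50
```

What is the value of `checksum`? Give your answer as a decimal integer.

`checksum` follows `count` (4 B), `width` (2 B), so it starts at offset 4 + 2 = 6 and occupies 8 bytes.
Bytes at offsets 6..13: 89 BB F5 D1 44 92 54 E2.
Little-endian stores the least-significant byte at the lowest address.
Reassemble most-significant byte first: E2 54 92 44 D1 F5 BB 89 → 0xE2549244D1F5BB89.
Top bit is set, so as a signed 64-bit value this is 0xE2549244D1F5BB89 − 2^64 = -2137923098816169079.

-2137923098816169079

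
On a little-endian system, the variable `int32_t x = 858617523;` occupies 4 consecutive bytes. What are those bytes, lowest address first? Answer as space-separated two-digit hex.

858617523 in hexadecimal, padded to 32 bits, is 0x332D76B3.
Split into bytes (most-significant first): 33 2D 76 B3.
Little-endian: lowest address holds the least-significant byte.
So at ascending addresses the bytes are B3 76 2D 33.

B3 76 2D 33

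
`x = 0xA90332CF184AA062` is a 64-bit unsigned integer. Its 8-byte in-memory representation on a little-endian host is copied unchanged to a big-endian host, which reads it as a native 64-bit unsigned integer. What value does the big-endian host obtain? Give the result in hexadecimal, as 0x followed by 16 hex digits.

Stored little-endian, the bytes at ascending addresses are 62 A0 4A 18 CF 32 03 A9.
Read back as big-endian, the last byte is least significant, giving 0x62A04A18CF3203A9.

0x62A04A18CF3203A9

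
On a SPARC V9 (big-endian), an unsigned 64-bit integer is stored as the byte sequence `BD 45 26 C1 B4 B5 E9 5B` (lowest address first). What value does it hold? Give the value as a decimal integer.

13638349659963779419

Big-endian stores the most-significant byte at the lowest address.
The bytes are already most-significant first: 0xBD4526C1B4B5E95B.
0xBD4526C1B4B5E95B = 13638349659963779419.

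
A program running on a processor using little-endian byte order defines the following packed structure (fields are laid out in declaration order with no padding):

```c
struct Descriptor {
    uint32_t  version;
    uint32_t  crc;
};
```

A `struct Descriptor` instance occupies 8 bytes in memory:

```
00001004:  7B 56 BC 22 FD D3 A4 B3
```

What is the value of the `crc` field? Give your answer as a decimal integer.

`crc` follows `version` (4 bytes), so it starts at byte offset 4 and occupies 4 bytes.
Bytes at offsets 4..7: FD D3 A4 B3.
Little-endian: lowest address holds the least-significant byte.
Reassemble most-significant byte first: B3 A4 D3 FD → 0xB3A4D3FD.
0xB3A4D3FD = 3013923837.

3013923837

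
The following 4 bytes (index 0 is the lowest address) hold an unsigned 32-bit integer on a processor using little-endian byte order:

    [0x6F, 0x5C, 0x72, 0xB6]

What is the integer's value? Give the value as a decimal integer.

Little-endian: lowest address holds the least-significant byte.
Reassemble most-significant byte first: B6 72 5C 6F → 0xB6725C6F.
0xB6725C6F = 3060948079.

3060948079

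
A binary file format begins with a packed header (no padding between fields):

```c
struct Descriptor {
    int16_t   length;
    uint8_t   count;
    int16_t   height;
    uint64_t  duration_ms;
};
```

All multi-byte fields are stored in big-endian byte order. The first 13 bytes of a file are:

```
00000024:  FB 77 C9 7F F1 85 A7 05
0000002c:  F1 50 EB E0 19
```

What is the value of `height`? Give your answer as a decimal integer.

32753

`height` follows `length` (2 B), `count` (1 B), so it starts at offset 2 + 1 = 3 and occupies 2 bytes.
Bytes at offsets 3..4: 7F F1.
Big-endian: lowest address holds the most-significant byte.
The bytes are already most-significant first: 0x7FF1.
0x7FF1 = 32753.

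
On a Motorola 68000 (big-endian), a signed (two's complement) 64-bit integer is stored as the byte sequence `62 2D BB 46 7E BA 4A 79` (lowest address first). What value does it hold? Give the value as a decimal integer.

In big-endian order the high byte comes first in memory.
The bytes are already most-significant first: 0x622DBB467EBA4A79.
0x622DBB467EBA4A79 = 7074516501117160057.

7074516501117160057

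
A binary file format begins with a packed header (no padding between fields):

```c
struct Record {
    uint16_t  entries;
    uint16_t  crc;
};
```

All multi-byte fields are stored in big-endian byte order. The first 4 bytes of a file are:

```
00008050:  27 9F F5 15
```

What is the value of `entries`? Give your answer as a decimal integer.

10143

`entries` is the first field, at byte offset 0, occupying 2 bytes.
Bytes at offsets 0..1: 27 9F.
In big-endian order the high byte comes first in memory.
The bytes are already most-significant first: 0x279F.
0x279F = 10143.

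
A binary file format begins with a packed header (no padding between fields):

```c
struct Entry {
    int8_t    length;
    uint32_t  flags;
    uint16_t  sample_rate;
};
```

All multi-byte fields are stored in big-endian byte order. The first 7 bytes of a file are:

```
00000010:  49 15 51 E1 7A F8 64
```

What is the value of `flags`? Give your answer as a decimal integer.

357687674

`flags` follows `length` (1 byte), so it starts at byte offset 1 and occupies 4 bytes.
Bytes at offsets 1..4: 15 51 E1 7A.
Big-endian stores the most-significant byte at the lowest address.
The bytes are already most-significant first: 0x1551E17A.
0x1551E17A = 357687674.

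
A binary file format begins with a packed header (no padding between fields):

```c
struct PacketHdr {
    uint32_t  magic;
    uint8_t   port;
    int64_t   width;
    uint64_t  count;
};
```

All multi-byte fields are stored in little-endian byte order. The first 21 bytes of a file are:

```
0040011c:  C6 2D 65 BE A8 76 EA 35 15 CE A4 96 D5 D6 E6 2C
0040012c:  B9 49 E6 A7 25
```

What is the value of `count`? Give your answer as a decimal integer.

2713390504827741910

`count` follows `magic` (4 B), `port` (1 B), `width` (8 B), so it starts at offset 4 + 1 + 8 = 13 and occupies 8 bytes.
Bytes at offsets 13..20: D6 E6 2C B9 49 E6 A7 25.
Little-endian stores the least-significant byte at the lowest address.
Reassemble most-significant byte first: 25 A7 E6 49 B9 2C E6 D6 → 0x25A7E649B92CE6D6.
0x25A7E649B92CE6D6 = 2713390504827741910.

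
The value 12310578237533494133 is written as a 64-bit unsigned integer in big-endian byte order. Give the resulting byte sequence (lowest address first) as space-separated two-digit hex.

AA D7 F5 AE CB D6 9B 75

12310578237533494133 in hexadecimal, padded to 64 bits, is 0xAAD7F5AECBD69B75.
Split into bytes (most-significant first): AA D7 F5 AE CB D6 9B 75.
Big-endian: lowest address holds the most-significant byte.
So the memory order matches the most-significant-first order: AA D7 F5 AE CB D6 9B 75.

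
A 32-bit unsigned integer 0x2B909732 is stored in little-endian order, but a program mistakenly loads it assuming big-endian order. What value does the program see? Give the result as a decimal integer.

Stored little-endian, the bytes at ascending addresses are 32 97 90 2B.
Read back as big-endian, the last byte is least significant, giving 0x3297902B.
0x3297902B = 848793643.

848793643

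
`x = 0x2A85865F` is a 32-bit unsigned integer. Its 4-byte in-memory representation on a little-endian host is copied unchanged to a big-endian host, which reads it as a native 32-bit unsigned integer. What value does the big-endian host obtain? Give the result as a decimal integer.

Stored little-endian, the bytes at ascending addresses are 5F 86 85 2A.
Read back as big-endian, the last byte is least significant, giving 0x5F86852A.
0x5F86852A = 1602651434.

1602651434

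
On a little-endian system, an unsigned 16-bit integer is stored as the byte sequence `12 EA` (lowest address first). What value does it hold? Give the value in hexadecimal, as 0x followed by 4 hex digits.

Little-endian stores the least-significant byte at the lowest address.
Reassemble most-significant byte first: EA 12 → 0xEA12.

0xEA12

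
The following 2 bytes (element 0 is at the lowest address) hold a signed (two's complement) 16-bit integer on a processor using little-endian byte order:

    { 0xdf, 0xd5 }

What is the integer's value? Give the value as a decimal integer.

Little-endian stores the least-significant byte at the lowest address.
Reassemble most-significant byte first: D5 DF → 0xD5DF.
Top bit is set, so as a signed 16-bit value this is 0xD5DF − 2^16 = -10785.

-10785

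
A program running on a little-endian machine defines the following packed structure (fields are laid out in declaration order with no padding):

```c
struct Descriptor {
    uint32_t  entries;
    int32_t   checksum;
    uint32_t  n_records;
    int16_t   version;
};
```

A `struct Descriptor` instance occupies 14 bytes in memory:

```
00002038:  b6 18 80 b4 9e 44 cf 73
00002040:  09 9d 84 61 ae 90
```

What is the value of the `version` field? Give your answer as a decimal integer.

-28498

`version` follows `entries` (4 B), `checksum` (4 B), `n_records` (4 B), so it starts at offset 4 + 4 + 4 = 12 and occupies 2 bytes.
Bytes at offsets 12..13: AE 90.
Little-endian stores the least-significant byte at the lowest address.
Reassemble most-significant byte first: 90 AE → 0x90AE.
Top bit is set, so as a signed 16-bit value this is 0x90AE − 2^16 = -28498.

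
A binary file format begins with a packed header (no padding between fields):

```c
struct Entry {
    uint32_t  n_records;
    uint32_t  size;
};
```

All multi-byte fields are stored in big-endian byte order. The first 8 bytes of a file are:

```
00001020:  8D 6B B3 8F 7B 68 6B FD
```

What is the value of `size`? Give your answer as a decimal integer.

2070440957

`size` follows `n_records` (4 bytes), so it starts at byte offset 4 and occupies 4 bytes.
Bytes at offsets 4..7: 7B 68 6B FD.
Big-endian stores the most-significant byte at the lowest address.
The bytes are already most-significant first: 0x7B686BFD.
0x7B686BFD = 2070440957.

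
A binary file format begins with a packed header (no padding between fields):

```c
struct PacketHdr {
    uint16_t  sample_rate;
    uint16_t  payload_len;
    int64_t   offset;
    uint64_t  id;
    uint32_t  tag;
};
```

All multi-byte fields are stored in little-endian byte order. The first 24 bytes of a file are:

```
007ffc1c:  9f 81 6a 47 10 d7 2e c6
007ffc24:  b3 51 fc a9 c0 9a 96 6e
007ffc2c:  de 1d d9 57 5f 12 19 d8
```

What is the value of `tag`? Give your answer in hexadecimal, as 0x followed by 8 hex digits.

`tag` follows `sample_rate` (2 B), `payload_len` (2 B), `offset` (8 B), `id` (8 B), so it starts at offset 2 + 2 + 8 + 8 = 20 and occupies 4 bytes.
Bytes at offsets 20..23: 5F 12 19 D8.
In little-endian order the low byte comes first in memory.
Reassemble most-significant byte first: D8 19 12 5F → 0xD819125F.

0xD819125F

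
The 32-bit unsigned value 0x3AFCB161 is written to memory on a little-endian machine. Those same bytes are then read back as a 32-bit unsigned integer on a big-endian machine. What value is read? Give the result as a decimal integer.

Stored little-endian, the bytes at ascending addresses are 61 B1 FC 3A.
Read back as big-endian, the last byte is least significant, giving 0x61B1FC3A.
0x61B1FC3A = 1639054394.

1639054394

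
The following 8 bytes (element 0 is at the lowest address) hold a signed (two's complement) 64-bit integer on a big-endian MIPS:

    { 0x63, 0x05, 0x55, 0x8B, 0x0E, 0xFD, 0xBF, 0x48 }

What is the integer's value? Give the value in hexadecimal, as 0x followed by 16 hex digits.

Big-endian stores the most-significant byte at the lowest address.
The bytes are already most-significant first: 0x6305558B0EFDBF48.

0x6305558B0EFDBF48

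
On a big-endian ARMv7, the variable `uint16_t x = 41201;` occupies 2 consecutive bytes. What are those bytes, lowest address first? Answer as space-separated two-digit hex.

41201 in hexadecimal, padded to 16 bits, is 0xA0F1.
Split into bytes (most-significant first): A0 F1.
Big-endian stores the most-significant byte at the lowest address.
So the memory order matches the most-significant-first order: A0 F1.

A0 F1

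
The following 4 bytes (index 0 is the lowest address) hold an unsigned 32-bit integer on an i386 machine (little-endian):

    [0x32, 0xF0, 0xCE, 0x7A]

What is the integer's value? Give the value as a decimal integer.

Little-endian: lowest address holds the least-significant byte.
Reassemble most-significant byte first: 7A CE F0 32 → 0x7ACEF032.
0x7ACEF032 = 2060382258.

2060382258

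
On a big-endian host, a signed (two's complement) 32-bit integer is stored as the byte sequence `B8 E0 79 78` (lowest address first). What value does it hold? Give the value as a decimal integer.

In big-endian order the high byte comes first in memory.
The bytes are already most-significant first: 0xB8E07978.
Top bit is set, so as a signed 32-bit value this is 0xB8E07978 − 2^32 = -1193248392.

-1193248392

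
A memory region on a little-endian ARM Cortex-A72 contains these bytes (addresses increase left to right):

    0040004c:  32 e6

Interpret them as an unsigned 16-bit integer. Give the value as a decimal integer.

58930

Little-endian: lowest address holds the least-significant byte.
Reassemble most-significant byte first: E6 32 → 0xE632.
0xE632 = 58930.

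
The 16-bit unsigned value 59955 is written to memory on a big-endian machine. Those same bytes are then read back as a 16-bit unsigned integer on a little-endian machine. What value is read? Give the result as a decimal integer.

13290

59955 in 16-bit hexadecimal is 0xEA33.
Stored big-endian, the bytes at ascending addresses are EA 33.
Read back as little-endian, the first byte is least significant, giving 0x33EA.
0x33EA = 13290.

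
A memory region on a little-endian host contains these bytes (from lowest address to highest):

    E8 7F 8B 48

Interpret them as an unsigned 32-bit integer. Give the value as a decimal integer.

Little-endian stores the least-significant byte at the lowest address.
Reassemble most-significant byte first: 48 8B 7F E8 → 0x488B7FE8.
0x488B7FE8 = 1217101800.

1217101800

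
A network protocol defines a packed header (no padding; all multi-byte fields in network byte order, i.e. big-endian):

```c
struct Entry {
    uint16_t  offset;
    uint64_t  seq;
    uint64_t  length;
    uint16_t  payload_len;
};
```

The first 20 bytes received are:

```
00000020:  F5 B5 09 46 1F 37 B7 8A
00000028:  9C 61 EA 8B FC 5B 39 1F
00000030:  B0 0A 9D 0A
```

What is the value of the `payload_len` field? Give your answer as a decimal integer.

40202

`payload_len` follows `offset` (2 B), `seq` (8 B), `length` (8 B), so it starts at offset 2 + 8 + 8 = 18 and occupies 2 bytes.
Bytes at offsets 18..19: 9D 0A.
Big-endian: lowest address holds the most-significant byte.
The bytes are already most-significant first: 0x9D0A.
0x9D0A = 40202.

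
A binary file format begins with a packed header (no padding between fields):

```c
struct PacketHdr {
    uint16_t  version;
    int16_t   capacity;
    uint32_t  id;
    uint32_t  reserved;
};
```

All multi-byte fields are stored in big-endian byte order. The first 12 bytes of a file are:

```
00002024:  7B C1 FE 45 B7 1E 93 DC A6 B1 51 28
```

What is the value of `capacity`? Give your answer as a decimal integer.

-443

`capacity` follows `version` (2 bytes), so it starts at byte offset 2 and occupies 2 bytes.
Bytes at offsets 2..3: FE 45.
Big-endian: lowest address holds the most-significant byte.
The bytes are already most-significant first: 0xFE45.
Top bit is set, so as a signed 16-bit value this is 0xFE45 − 2^16 = -443.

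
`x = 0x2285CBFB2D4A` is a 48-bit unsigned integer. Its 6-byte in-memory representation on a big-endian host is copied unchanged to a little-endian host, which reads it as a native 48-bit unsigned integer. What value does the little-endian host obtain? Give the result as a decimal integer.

81561358402850

Stored big-endian, the bytes at ascending addresses are 22 85 CB FB 2D 4A.
Read back as little-endian, the first byte is least significant, giving 0x4A2DFBCB8522.
0x4A2DFBCB8522 = 81561358402850.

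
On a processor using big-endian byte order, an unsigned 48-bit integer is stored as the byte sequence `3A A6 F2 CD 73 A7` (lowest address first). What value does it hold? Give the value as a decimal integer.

Big-endian stores the most-significant byte at the lowest address.
The bytes are already most-significant first: 0x3AA6F2CD73A7.
0x3AA6F2CD73A7 = 64488712532903.

64488712532903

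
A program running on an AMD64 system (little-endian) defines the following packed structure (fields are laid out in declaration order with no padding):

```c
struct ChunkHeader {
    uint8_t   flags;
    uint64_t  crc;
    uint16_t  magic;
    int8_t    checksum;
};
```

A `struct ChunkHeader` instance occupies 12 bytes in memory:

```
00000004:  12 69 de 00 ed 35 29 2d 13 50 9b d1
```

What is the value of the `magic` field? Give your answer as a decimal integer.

`magic` follows `flags` (1 B), `crc` (8 B), so it starts at offset 1 + 8 = 9 and occupies 2 bytes.
Bytes at offsets 9..10: 50 9B.
Little-endian stores the least-significant byte at the lowest address.
Reassemble most-significant byte first: 9B 50 → 0x9B50.
0x9B50 = 39760.

39760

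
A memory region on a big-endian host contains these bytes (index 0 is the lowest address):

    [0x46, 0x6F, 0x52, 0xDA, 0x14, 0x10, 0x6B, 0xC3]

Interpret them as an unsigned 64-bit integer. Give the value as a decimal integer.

5075366401662806979

In big-endian order the high byte comes first in memory.
The bytes are already most-significant first: 0x466F52DA14106BC3.
0x466F52DA14106BC3 = 5075366401662806979.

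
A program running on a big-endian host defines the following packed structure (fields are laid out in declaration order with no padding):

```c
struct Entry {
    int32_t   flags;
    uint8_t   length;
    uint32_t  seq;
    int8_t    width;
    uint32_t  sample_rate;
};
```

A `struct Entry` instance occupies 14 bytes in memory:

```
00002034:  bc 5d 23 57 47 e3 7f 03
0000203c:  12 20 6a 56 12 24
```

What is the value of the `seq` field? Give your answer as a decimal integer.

`seq` follows `flags` (4 B), `length` (1 B), so it starts at offset 4 + 1 = 5 and occupies 4 bytes.
Bytes at offsets 5..8: E3 7F 03 12.
Big-endian stores the most-significant byte at the lowest address.
The bytes are already most-significant first: 0xE37F0312.
0xE37F0312 = 3816751890.

3816751890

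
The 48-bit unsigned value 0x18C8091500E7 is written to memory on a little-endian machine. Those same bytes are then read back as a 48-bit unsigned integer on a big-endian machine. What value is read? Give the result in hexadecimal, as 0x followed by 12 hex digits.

Stored little-endian, the bytes at ascending addresses are E7 00 15 09 C8 18.
Read back as big-endian, the last byte is least significant, giving 0xE7001509C818.

0xE7001509C818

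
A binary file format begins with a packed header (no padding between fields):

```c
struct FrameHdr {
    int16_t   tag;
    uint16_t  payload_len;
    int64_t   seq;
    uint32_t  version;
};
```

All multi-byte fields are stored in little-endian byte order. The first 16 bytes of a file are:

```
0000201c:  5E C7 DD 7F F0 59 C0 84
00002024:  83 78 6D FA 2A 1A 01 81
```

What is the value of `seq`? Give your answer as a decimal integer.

-401532285502858768

`seq` follows `tag` (2 B), `payload_len` (2 B), so it starts at offset 2 + 2 = 4 and occupies 8 bytes.
Bytes at offsets 4..11: F0 59 C0 84 83 78 6D FA.
Little-endian: lowest address holds the least-significant byte.
Reassemble most-significant byte first: FA 6D 78 83 84 C0 59 F0 → 0xFA6D788384C059F0.
Top bit is set, so as a signed 64-bit value this is 0xFA6D788384C059F0 − 2^64 = -401532285502858768.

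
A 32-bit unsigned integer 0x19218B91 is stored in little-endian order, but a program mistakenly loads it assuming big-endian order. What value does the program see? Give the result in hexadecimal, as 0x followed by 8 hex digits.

Stored little-endian, the bytes at ascending addresses are 91 8B 21 19.
Read back as big-endian, the last byte is least significant, giving 0x918B2119.

0x918B2119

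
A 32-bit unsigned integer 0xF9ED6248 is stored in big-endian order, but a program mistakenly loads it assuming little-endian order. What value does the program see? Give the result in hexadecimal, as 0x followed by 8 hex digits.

Stored big-endian, the bytes at ascending addresses are F9 ED 62 48.
Read back as little-endian, the first byte is least significant, giving 0x4862EDF9.

0x4862EDF9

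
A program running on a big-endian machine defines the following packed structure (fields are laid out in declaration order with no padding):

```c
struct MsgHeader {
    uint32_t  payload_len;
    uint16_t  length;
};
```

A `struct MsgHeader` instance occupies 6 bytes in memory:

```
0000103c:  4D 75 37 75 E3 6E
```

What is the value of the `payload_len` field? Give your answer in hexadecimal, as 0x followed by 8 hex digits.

0x4D753775

`payload_len` is the first field, at byte offset 0, occupying 4 bytes.
Bytes at offsets 0..3: 4D 75 37 75.
Big-endian: lowest address holds the most-significant byte.
The bytes are already most-significant first: 0x4D753775.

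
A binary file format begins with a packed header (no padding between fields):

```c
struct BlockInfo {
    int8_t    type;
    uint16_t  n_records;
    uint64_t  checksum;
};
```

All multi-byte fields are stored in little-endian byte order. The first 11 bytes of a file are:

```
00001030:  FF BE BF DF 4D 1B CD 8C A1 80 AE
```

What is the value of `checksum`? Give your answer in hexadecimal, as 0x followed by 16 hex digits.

0xAE80A18CCD1B4DDF

`checksum` follows `type` (1 B), `n_records` (2 B), so it starts at offset 1 + 2 = 3 and occupies 8 bytes.
Bytes at offsets 3..10: DF 4D 1B CD 8C A1 80 AE.
Little-endian: lowest address holds the least-significant byte.
Reassemble most-significant byte first: AE 80 A1 8C CD 1B 4D DF → 0xAE80A18CCD1B4DDF.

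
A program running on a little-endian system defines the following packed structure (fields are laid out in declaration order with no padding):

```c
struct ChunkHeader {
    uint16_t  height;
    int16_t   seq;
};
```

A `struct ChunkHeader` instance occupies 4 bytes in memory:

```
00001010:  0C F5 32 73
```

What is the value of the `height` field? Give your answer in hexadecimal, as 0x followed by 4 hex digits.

`height` is the first field, at byte offset 0, occupying 2 bytes.
Bytes at offsets 0..1: 0C F5.
Little-endian stores the least-significant byte at the lowest address.
Reassemble most-significant byte first: F5 0C → 0xF50C.

0xF50C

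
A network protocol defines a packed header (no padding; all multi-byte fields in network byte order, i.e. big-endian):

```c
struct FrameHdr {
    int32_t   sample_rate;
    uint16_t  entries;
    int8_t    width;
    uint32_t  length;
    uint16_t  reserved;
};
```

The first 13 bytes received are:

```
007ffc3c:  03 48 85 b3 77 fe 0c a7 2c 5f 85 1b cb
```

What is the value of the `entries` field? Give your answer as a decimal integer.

30718

`entries` follows `sample_rate` (4 bytes), so it starts at byte offset 4 and occupies 2 bytes.
Bytes at offsets 4..5: 77 FE.
In big-endian order the high byte comes first in memory.
The bytes are already most-significant first: 0x77FE.
0x77FE = 30718.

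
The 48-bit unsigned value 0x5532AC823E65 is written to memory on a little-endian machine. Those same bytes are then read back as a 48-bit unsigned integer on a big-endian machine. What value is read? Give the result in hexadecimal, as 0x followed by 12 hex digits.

0x653E82AC3255

Stored little-endian, the bytes at ascending addresses are 65 3E 82 AC 32 55.
Read back as big-endian, the last byte is least significant, giving 0x653E82AC3255.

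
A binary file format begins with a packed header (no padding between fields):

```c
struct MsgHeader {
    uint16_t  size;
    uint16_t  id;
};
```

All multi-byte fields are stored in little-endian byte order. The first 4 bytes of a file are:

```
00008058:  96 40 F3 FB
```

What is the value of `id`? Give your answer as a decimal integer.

64499

`id` follows `size` (2 bytes), so it starts at byte offset 2 and occupies 2 bytes.
Bytes at offsets 2..3: F3 FB.
Little-endian stores the least-significant byte at the lowest address.
Reassemble most-significant byte first: FB F3 → 0xFBF3.
0xFBF3 = 64499.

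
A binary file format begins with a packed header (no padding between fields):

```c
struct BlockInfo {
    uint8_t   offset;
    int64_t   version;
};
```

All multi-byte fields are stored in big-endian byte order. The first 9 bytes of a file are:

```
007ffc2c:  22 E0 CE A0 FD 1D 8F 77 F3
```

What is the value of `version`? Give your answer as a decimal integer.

-2247682155028187149

`version` follows `offset` (1 byte), so it starts at byte offset 1 and occupies 8 bytes.
Bytes at offsets 1..8: E0 CE A0 FD 1D 8F 77 F3.
In big-endian order the high byte comes first in memory.
The bytes are already most-significant first: 0xE0CEA0FD1D8F77F3.
Top bit is set, so as a signed 64-bit value this is 0xE0CEA0FD1D8F77F3 − 2^64 = -2247682155028187149.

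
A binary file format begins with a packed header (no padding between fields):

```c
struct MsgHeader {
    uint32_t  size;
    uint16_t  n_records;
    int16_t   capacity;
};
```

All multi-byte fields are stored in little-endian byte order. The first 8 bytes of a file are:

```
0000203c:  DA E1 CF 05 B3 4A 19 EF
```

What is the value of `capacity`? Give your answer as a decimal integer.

`capacity` follows `size` (4 B), `n_records` (2 B), so it starts at offset 4 + 2 = 6 and occupies 2 bytes.
Bytes at offsets 6..7: 19 EF.
In little-endian order the low byte comes first in memory.
Reassemble most-significant byte first: EF 19 → 0xEF19.
Top bit is set, so as a signed 16-bit value this is 0xEF19 − 2^16 = -4327.

-4327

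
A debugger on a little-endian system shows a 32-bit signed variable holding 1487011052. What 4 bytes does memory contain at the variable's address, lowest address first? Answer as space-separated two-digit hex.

1487011052 in hexadecimal, padded to 32 bits, is 0x58A1FCEC.
Split into bytes (most-significant first): 58 A1 FC EC.
In little-endian order the low byte comes first in memory.
So at ascending addresses the bytes are EC FC A1 58.

EC FC A1 58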